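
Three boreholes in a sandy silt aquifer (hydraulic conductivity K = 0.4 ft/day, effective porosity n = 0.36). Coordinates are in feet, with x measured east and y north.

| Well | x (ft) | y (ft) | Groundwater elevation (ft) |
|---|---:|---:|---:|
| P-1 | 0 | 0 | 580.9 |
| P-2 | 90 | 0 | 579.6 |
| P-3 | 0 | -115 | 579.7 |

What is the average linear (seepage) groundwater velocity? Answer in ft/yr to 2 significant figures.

7.2 ft/yr

∂h/∂x = (579.6 − 580.9) / (90 − 0) = -0.01444
∂h/∂y = (579.7 − 580.9) / (-115 − 0) = +0.01043
|∇h| = √(-0.01444² + 0.01043²) = 0.01781
Seepage velocity v = K·i/n = 0.4 × 0.01781 / 0.36 = 0.01979 ft/day = 7.228 ft/yr.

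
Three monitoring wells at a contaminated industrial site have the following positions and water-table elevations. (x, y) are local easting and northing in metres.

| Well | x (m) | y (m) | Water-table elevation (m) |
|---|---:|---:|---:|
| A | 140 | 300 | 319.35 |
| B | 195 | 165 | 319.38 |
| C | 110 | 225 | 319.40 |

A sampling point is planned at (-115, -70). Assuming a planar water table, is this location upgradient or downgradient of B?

Differences from A: to B (Δx, Δy, Δh) = (55, -135, +0.03); to C = (-30, -75, +0.05).
Determinant of the coordinate differences = 55·(-75) − (-30)·(-135) = -8175.
∂h/∂x = [(+0.03)·(-75) − (+0.05)·(-135)] / -8175 = -0.0005505
∂h/∂y = [55·(+0.05) − (-30)·(+0.03)] / -8175 = -0.0004465
Head at (-115, -70) = 319.35 + (-0.0005505)·(-255) + (-0.0004465)·(-370) = 319.66 m.
That is higher than the 319.38 m at B, so the point is upgradient.

upgradient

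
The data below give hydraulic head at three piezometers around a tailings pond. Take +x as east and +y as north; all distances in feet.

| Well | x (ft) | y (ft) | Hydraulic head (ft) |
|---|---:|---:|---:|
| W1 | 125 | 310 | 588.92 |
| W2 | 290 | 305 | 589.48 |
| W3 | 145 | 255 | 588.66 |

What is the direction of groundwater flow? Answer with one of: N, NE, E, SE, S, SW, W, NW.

Differences from W1: to W2 (Δx, Δy, Δh) = (165, -5, +0.56); to W3 = (20, -55, -0.26).
Determinant of the coordinate differences = 165·(-55) − 20·(-5) = -8975.
∂h/∂x = [(+0.56)·(-55) − (-0.26)·(-5)] / -8975 = +0.003577
∂h/∂y = [165·(-0.26) − 20·(+0.56)] / -8975 = +0.006028
Flow = −∇h = (-0.003577 east, -0.006028 north), which points southwest.

SW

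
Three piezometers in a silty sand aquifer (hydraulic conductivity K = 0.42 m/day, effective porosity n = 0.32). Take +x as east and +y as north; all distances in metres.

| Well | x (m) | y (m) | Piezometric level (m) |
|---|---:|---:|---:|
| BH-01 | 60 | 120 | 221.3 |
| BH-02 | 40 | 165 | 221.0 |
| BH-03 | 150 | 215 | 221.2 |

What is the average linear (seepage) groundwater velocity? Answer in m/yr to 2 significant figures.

Differences from BH-01: to BH-02 (Δx, Δy, Δh) = (-20, 45, -0.3); to BH-03 = (90, 95, -0.1).
Determinant of the coordinate differences = (-20)·95 − 90·45 = -5950.
∂h/∂x = [(-0.3)·95 − (-0.1)·45] / -5950 = +0.004034
∂h/∂y = [(-20)·(-0.1) − 90·(-0.3)] / -5950 = -0.004874
|∇h| = √(0.004034² + -0.004874²) = 0.006327
Seepage velocity v = K·i/n = 0.42 × 0.006327 / 0.32 = 0.008304 m/day = 3.033 m/yr.

3.0 m/yr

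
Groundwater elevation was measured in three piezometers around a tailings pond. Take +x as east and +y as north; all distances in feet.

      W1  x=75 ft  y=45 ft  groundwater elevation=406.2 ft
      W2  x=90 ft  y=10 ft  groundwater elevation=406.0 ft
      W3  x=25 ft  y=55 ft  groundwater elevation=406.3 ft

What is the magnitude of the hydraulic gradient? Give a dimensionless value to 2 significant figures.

0.0054

Taking W1 as reference: W2−W1 = (15, -35, -0.2); W3−W1 = (-50, 10, +0.1).
Solve a·Δx + b·Δy = Δh: det = 15·10 − (-50)·(-35) = -1600.
∂h/∂x = [(-0.2)·10 − (+0.1)·(-35)] / -1600 = -0.0009375
∂h/∂y = [15·(+0.1) − (-50)·(-0.2)] / -1600 = +0.005312
|∇h| = √(-0.0009375² + 0.005312²) = 0.005394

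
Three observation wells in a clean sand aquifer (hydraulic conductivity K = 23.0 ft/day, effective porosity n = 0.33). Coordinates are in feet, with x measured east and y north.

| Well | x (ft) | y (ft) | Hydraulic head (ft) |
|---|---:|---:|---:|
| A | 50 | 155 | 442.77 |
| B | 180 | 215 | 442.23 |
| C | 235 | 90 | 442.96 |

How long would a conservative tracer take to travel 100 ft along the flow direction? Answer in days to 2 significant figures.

220 days

Taking A as reference: B−A = (130, 60, -0.54); C−A = (185, -65, +0.19).
Solve a·Δx + b·Δy = Δh: det = 130·(-65) − 185·60 = -19550.
∂h/∂x = [(-0.54)·(-65) − (+0.19)·60] / -19550 = -0.001212
∂h/∂y = [130·(+0.19) − 185·(-0.54)] / -19550 = -0.006373
|∇h| = √(-0.001212² + -0.006373²) = 0.006487
Seepage velocity v = K·i/n = 23.0 × 0.006487 / 0.33 = 0.4521 ft/day.
t = 100 / 0.4521 = 221.2 days.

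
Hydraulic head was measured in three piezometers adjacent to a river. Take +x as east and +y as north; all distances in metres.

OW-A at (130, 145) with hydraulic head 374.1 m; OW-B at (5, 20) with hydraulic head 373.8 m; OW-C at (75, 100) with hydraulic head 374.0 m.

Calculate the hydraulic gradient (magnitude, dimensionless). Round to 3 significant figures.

With h = a·x + b·y + c and OW-A as origin, the differences give:
  (-125)·a + (-125)·b = -0.3
  (-55)·a + (-45)·b = -0.1
Eliminate b (×(-45) and ×(-125), subtract): -1250·a = 1.00 → a = ∂h/∂x = -0.0008000
Back-substitute: b = ∂h/∂y = +0.003200.
|∇h| = √(-0.0008000² + 0.003200²) = 0.003298

0.00330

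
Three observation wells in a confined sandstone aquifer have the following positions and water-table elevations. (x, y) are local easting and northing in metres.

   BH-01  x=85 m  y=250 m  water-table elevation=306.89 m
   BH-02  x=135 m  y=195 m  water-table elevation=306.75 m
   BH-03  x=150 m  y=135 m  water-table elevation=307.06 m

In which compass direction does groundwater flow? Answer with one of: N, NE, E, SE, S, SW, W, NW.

NE

With h = a·x + b·y + c and BH-01 as origin, the differences give:
  50·a + (-55)·b = -0.14
  65·a + (-115)·b = +0.17
Eliminate b (×(-115) and ×(-55), subtract): -2175·a = 25.450 → a = ∂h/∂x = -0.01170
Back-substitute: b = ∂h/∂y = -0.008092.
Flow = −∇h = (+0.01170 east, +0.008092 north), which points northeast.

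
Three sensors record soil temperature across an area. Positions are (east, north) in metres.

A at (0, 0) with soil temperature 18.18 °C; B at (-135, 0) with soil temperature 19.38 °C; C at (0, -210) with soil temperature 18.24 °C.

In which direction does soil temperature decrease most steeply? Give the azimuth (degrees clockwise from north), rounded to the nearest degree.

∂T/∂x = (19.38 − 18.18) / (-135 − 0) = -0.008889
∂T/∂y = (18.24 − 18.18) / (-210 − 0) = -0.0002857
Steepest decrease is along −∇f: components (+0.008889 E, +0.0002857 N).
Azimuth = atan2(+0.008889, +0.0002857) = 88.2° ≈ 088°.

088°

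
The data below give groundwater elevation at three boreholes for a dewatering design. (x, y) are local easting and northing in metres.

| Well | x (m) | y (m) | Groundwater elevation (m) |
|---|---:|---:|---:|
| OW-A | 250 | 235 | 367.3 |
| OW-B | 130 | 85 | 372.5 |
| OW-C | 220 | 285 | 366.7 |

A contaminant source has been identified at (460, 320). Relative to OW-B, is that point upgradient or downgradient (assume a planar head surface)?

downgradient

With h = a·x + b·y + c and OW-A as origin, the differences give:
  (-120)·a + (-150)·b = +5.2
  (-30)·a + 50·b = -0.6
Eliminate b (×50 and ×(-150), subtract): -10500·a = 170.00 → a = ∂h/∂x = -0.01619
Back-substitute: b = ∂h/∂y = -0.02171.
Head at (460, 320) = 367.3 + (-0.01619)·(210) + (-0.02171)·(85) = 362.05 m.
That is lower than the 372.5 m at OW-B, so the point is downgradient.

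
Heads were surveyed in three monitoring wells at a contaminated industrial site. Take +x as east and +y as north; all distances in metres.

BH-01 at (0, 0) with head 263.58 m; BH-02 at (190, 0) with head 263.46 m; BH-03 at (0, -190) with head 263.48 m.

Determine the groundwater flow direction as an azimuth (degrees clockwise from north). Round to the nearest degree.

130°

∂h/∂x = (263.46 − 263.58) / (190 − 0) = -0.0006316
∂h/∂y = (263.48 − 263.58) / (-190 − 0) = +0.0005263
Flow direction (−∇h) has components (+0.0006316 E, -0.0005263 N).
Azimuth = atan2(E, N) = atan2(+0.0006316, -0.0005263) = 129.8° ≈ 130°.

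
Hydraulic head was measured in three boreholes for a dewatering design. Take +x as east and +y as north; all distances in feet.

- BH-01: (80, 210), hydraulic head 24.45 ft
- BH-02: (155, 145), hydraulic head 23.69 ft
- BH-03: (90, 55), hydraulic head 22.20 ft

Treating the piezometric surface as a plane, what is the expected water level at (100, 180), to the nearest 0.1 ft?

With h = a·x + b·y + c and BH-01 as origin, the differences give:
  75·a + (-65)·b = -0.76
  10·a + (-155)·b = -2.25
Eliminate b (×(-155) and ×(-65), subtract): -10975·a = -28.450 → a = ∂h/∂x = +0.002592
Back-substitute: b = ∂h/∂y = +0.01468.
h(100, 180) = 24.45 + (+0.002592)·(20) + (+0.01468)·(-30) = 24.45 +0.052 -0.441 = 24.061 ft.

24.1 ft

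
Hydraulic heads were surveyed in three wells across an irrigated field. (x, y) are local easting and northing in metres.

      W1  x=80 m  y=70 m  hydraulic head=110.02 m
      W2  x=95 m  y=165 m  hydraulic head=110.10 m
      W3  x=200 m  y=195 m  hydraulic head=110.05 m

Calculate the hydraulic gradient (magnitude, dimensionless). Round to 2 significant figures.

Taking W1 as reference: W2−W1 = (15, 95, +0.08); W3−W1 = (120, 125, +0.03).
Determinant of the coordinate differences = 15·125 − 120·95 = -9525.
∂h/∂x = [(+0.08)·125 − (+0.03)·95] / -9525 = -0.0007507
∂h/∂y = [15·(+0.03) − 120·(+0.08)] / -9525 = +0.0009606
|∇h| = √(-0.0007507² + 0.0009606²) = 0.001219

0.0012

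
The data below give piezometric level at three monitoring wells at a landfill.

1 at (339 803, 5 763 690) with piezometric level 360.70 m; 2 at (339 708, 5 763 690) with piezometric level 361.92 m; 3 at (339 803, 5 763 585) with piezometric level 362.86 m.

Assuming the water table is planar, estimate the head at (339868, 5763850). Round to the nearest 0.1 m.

356.6 m

∂h/∂x = (361.92 − 360.70) / (339708 − 339803) = -0.01284
∂h/∂y = (362.86 − 360.70) / (5763585 − 5763690) = -0.02057
h(339868, 5763850) = 360.70 + (-0.01284)·(65) + (-0.02057)·(160) = 360.70 -0.835 -3.291 = 356.574 m.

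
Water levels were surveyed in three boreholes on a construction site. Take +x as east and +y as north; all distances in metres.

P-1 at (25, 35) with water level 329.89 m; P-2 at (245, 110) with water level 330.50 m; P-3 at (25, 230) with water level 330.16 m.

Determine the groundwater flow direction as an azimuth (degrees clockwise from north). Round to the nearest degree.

Differences from P-1: to P-2 (Δx, Δy, Δh) = (220, 75, +0.61); to P-3 = (0, 195, +0.27).
Determinant of the coordinate differences = 220·195 − 0·75 = 42900.
∂h/∂x = [(+0.61)·195 − (+0.27)·75] / 42900 = +0.002301
∂h/∂y = [220·(+0.27) − 0·(+0.61)] / 42900 = +0.001385
Flow direction (−∇h) has components (-0.002301 E, -0.001385 N).
Azimuth = atan2(E, N) = atan2(-0.002301, -0.001385) = 239.0° ≈ 239°.

239°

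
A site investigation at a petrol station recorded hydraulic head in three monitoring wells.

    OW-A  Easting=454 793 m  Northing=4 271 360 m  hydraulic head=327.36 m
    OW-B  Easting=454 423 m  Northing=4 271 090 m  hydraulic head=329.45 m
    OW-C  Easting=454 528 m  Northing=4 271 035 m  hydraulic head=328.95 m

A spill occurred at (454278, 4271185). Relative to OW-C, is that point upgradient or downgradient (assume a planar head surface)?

upgradient

Differences from OW-A: to OW-B (Δx, Δy, Δh) = (-370, -270, +2.09); to OW-C = (-265, -325, +1.59).
Solve a·Δx + b·Δy = Δh: det = (-370)·(-325) − (-265)·(-270) = 48700.
∂h/∂x = [(+2.09)·(-325) − (+1.59)·(-270)] / 48700 = -0.005132
∂h/∂y = [(-370)·(+1.59) − (-265)·(+2.09)] / 48700 = -0.0007074
Head at (454278, 4271185) = 327.36 + (-0.005132)·(-515) + (-0.0007074)·(-175) = 330.13 m.
That is higher than the 328.95 m at OW-C, so the point is upgradient.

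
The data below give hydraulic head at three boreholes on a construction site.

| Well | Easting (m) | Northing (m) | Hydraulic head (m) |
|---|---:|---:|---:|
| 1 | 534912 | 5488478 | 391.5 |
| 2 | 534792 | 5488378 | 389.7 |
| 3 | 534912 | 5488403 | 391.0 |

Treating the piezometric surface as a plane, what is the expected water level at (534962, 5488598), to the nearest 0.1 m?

Three-point gradient (reference 1): Δ to 2 = (-120, -100, -1.8), Δ to 3 = (0, -75, -0.5).
∂h/∂x = +0.009444, ∂h/∂y = +0.006667 (det = 9000).
h(534962, 5488598) = 391.5 + (+0.009444)·(50) + (+0.006667)·(120) = 391.5 +0.472 +0.800 = 392.772 m.

392.8 m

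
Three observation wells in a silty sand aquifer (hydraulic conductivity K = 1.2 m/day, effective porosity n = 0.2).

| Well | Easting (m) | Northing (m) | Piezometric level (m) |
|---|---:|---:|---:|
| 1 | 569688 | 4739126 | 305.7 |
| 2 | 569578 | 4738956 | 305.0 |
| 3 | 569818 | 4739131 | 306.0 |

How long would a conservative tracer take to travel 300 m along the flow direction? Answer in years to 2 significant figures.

Three-point gradient (reference 1): Δ to 2 = (-110, -170, -0.7), Δ to 3 = (130, 5, +0.3).
∂h/∂x = +0.002204, ∂h/∂y = +0.002691 (det = 21550).
|∇h| = √(0.002204² + 0.002691²) = 0.003478
Seepage velocity v = K·i/n = 1.2 × 0.003478 / 0.2 = 0.02087 m/day.
t = 300 / 0.02087 = 1.437e+04 days = 39.3 years.

39 years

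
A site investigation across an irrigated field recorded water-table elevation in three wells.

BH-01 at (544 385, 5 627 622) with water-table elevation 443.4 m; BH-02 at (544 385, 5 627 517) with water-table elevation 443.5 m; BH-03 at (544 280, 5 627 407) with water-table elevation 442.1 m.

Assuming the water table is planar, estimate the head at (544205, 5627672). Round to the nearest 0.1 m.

440.8 m

Three-point gradient (reference BH-01): Δ to BH-02 = (0, -105, +0.1), Δ to BH-03 = (-105, -215, -1.3).
∂h/∂x = +0.01433, ∂h/∂y = -0.0009524 (det = -11025).
h(544205, 5627672) = 443.4 + (+0.01433)·(-180) + (-0.0009524)·(50) = 443.4 -2.580 -0.048 = 440.773 m.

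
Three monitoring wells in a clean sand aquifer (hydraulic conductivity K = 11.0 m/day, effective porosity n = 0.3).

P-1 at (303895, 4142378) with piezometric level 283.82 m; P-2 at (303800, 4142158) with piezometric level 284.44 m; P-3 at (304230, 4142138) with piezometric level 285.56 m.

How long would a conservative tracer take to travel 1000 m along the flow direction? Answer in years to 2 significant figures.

16 years

With h = a·x + b·y + c and P-1 as origin, the differences give:
  (-95)·a + (-220)·b = +0.62
  335·a + (-240)·b = +1.74
Eliminate b (×(-240) and ×(-220), subtract): 96500·a = 234.000 → a = ∂h/∂x = +0.002425
Back-substitute: b = ∂h/∂y = -0.003865.
|∇h| = √(0.002425² + -0.003865²) = 0.004563
Seepage velocity v = K·i/n = 11.0 × 0.004563 / 0.3 = 0.1673 m/day.
t = 1000 / 0.1673 = 5977 days = 16.4 years.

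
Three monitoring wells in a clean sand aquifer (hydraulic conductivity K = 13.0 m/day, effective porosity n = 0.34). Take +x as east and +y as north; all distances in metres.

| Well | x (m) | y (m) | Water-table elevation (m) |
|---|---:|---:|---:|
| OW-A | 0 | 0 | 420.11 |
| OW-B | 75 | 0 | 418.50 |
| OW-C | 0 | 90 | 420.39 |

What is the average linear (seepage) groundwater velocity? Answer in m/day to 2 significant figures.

0.83 m/day

∂h/∂x = (418.50 − 420.11) / (75 − 0) = -0.02147
∂h/∂y = (420.39 − 420.11) / (90 − 0) = +0.003111
|∇h| = √(-0.02147² + 0.003111²) = 0.02169
Seepage velocity v = K·i/n = 13.0 × 0.02169 / 0.34 = 0.8293 m/day.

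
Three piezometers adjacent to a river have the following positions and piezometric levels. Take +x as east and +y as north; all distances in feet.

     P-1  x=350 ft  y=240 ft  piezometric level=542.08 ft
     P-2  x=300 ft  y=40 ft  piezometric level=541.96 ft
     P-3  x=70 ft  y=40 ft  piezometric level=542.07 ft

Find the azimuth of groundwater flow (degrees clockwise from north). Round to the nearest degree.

146°

Differences from P-1: to P-2 (Δx, Δy, Δh) = (-50, -200, -0.12); to P-3 = (-280, -200, -0.01).
Determinant of the coordinate differences = (-50)·(-200) − (-280)·(-200) = -46000.
∂h/∂x = [(-0.12)·(-200) − (-0.01)·(-200)] / -46000 = -0.0004783
∂h/∂y = [(-50)·(-0.01) − (-280)·(-0.12)] / -46000 = +0.0007196
Flow direction (−∇h) has components (+0.0004783 E, -0.0007196 N).
Azimuth = atan2(E, N) = atan2(+0.0004783, -0.0007196) = 146.4° ≈ 146°.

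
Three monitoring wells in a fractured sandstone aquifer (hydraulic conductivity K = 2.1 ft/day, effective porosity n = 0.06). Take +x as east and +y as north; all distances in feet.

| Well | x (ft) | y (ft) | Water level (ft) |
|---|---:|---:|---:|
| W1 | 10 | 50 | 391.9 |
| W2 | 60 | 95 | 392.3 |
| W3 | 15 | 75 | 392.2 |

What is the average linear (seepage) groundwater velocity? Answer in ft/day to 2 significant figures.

Taking W1 as reference: W2−W1 = (50, 45, +0.4); W3−W1 = (5, 25, +0.3).
Solve a·Δx + b·Δy = Δh: det = 50·25 − 5·45 = 1025.
∂h/∂x = [(+0.4)·25 − (+0.3)·45] / 1025 = -0.003415
∂h/∂y = [50·(+0.3) − 5·(+0.4)] / 1025 = +0.01268
|∇h| = √(-0.003415² + 0.01268²) = 0.01313
Seepage velocity v = K·i/n = 2.1 × 0.01313 / 0.06 = 0.4596 ft/day.

0.46 ft/day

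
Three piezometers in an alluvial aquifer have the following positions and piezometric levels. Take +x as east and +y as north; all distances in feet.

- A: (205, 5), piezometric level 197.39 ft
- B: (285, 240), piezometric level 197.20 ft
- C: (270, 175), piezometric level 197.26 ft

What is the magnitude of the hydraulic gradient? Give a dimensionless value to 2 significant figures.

0.0016

Differences from A: to B (Δx, Δy, Δh) = (80, 235, -0.19); to C = (65, 170, -0.13).
Determinant of the coordinate differences = 80·170 − 65·235 = -1675.
∂h/∂x = [(-0.19)·170 − (-0.13)·235] / -1675 = +0.001045
∂h/∂y = [80·(-0.13) − 65·(-0.19)] / -1675 = -0.001164
|∇h| = √(0.001045² + -0.001164²) = 0.001564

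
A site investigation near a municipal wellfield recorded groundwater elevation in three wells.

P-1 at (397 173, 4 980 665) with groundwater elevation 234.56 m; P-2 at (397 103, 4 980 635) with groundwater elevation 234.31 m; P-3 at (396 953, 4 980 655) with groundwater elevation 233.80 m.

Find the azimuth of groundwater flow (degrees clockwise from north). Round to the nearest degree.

With h = a·x + b·y + c and P-1 as origin, the differences give:
  (-70)·a + (-30)·b = -0.25
  (-220)·a + (-10)·b = -0.76
Eliminate b (×(-10) and ×(-30), subtract): -5900·a = -20.300 → a = ∂h/∂x = +0.003441
Back-substitute: b = ∂h/∂y = +0.0003051.
Flow direction (−∇h) has components (-0.003441 E, -0.0003051 N).
Azimuth = atan2(E, N) = atan2(-0.003441, -0.0003051) = 264.9° ≈ 265°.

265°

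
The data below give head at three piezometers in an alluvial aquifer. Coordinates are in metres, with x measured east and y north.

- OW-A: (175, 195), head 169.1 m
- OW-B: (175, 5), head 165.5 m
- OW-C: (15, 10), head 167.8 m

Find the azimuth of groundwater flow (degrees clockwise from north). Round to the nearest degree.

Three-point gradient (reference OW-A): Δ to OW-B = (0, -190, -3.6), Δ to OW-C = (-160, -185, -1.3).
∂h/∂x = -0.01378, ∂h/∂y = +0.01895 (det = -30400).
Flow direction (−∇h) has components (+0.01378 E, -0.01895 N).
Azimuth = atan2(E, N) = atan2(+0.01378, -0.01895) = 144.0° ≈ 144°.

144°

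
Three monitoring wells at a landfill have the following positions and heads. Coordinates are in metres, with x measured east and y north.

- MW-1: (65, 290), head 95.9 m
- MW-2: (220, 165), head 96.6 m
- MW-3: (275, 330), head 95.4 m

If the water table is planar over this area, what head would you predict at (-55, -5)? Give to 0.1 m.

98.1 m

With h = a·x + b·y + c and MW-1 as origin, the differences give:
  155·a + (-125)·b = +0.7
  210·a + 40·b = -0.5
Eliminate b (×40 and ×(-125), subtract): 32450·a = -34.50 → a = ∂h/∂x = -0.001063
Back-substitute: b = ∂h/∂y = -0.006918.
h(-55, -5) = 95.9 + (-0.001063)·(-120) + (-0.006918)·(-295) = 95.9 +0.128 +2.041 = 98.068 m.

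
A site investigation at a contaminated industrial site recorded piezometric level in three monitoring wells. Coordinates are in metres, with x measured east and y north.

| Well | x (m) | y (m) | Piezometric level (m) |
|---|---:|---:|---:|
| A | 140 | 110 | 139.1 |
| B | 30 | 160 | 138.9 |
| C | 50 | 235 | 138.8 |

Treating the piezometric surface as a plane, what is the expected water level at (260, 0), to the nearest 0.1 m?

Differences from A: to B (Δx, Δy, Δh) = (-110, 50, -0.2); to C = (-90, 125, -0.3).
Solve a·Δx + b·Δy = Δh: det = (-110)·125 − (-90)·50 = -9250.
∂h/∂x = [(-0.2)·125 − (-0.3)·50] / -9250 = +0.001081
∂h/∂y = [(-110)·(-0.3) − (-90)·(-0.2)] / -9250 = -0.001622
h(260, 0) = 139.1 + (+0.001081)·(120) + (-0.001622)·(-110) = 139.1 +0.130 +0.178 = 139.408 m.

139.4 m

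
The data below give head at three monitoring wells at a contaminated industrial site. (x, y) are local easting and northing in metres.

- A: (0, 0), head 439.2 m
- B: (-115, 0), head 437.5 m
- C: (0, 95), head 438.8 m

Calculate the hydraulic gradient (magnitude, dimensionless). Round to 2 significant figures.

∂h/∂x = (437.5 − 439.2) / (-115 − 0) = +0.01478
∂h/∂y = (438.8 − 439.2) / (95 − 0) = -0.004211
|∇h| = √(0.01478² + -0.004211²) = 0.01537

0.015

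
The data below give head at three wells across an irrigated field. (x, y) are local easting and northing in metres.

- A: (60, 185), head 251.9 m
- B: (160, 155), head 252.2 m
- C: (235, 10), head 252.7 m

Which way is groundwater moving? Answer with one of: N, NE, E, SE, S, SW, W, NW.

NW

With h = a·x + b·y + c and A as origin, the differences give:
  100·a + (-30)·b = +0.3
  175·a + (-175)·b = +0.8
Eliminate b (×(-175) and ×(-30), subtract): -12250·a = -28.50 → a = ∂h/∂x = +0.002327
Back-substitute: b = ∂h/∂y = -0.002245.
Flow = −∇h = (-0.002327 east, +0.002245 north), which points northwest.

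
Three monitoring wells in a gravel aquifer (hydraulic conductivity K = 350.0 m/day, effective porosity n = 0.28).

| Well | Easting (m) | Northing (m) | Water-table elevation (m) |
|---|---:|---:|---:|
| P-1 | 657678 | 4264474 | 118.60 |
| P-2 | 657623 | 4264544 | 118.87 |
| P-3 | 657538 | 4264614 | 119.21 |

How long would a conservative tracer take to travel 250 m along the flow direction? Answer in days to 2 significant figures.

65 days

With h = a·x + b·y + c and P-1 as origin, the differences give:
  (-55)·a + 70·b = +0.27
  (-140)·a + 140·b = +0.61
Eliminate b (×140 and ×70, subtract): 2100·a = -4.900 → a = ∂h/∂x = -0.002333
Back-substitute: b = ∂h/∂y = +0.002024.
|∇h| = √(-0.002333² + 0.002024²) = 0.003089
Seepage velocity v = K·i/n = 350.0 × 0.003089 / 0.28 = 3.861 m/day.
t = 250 / 3.861 = 64.75 days.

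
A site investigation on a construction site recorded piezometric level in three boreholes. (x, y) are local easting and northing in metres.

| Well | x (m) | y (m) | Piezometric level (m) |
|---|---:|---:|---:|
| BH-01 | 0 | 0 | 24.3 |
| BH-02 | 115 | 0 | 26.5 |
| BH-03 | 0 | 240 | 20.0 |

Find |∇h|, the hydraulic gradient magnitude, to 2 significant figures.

∂h/∂x = (26.5 − 24.3) / (115 − 0) = +0.01913
∂h/∂y = (20.0 − 24.3) / (240 − 0) = -0.01792
|∇h| = √(0.01913² + -0.01792²) = 0.02621

0.026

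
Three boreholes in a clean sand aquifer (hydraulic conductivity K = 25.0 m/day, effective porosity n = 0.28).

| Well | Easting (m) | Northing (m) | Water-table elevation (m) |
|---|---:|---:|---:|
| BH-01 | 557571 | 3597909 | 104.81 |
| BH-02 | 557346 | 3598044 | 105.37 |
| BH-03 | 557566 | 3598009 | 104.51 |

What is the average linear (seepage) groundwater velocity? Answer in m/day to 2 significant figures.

0.49 m/day

Three-point gradient (reference BH-01): Δ to BH-02 = (-225, 135, +0.56), Δ to BH-03 = (-5, 100, -0.30).
∂h/∂x = -0.004422, ∂h/∂y = -0.003221 (det = -21825).
|∇h| = √(-0.004422² + -0.003221²) = 0.005471
Seepage velocity v = K·i/n = 25.0 × 0.005471 / 0.28 = 0.4885 m/day.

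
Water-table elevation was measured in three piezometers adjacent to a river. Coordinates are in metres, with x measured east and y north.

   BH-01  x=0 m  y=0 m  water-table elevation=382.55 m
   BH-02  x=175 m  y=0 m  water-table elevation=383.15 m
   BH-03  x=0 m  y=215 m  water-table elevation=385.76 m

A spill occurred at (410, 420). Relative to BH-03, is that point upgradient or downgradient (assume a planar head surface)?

upgradient

∂h/∂x = (383.15 − 382.55) / (175 − 0) = +0.003429
∂h/∂y = (385.76 − 382.55) / (215 − 0) = +0.01493
Head at (410, 420) = 382.55 + (+0.003429)·(410) + (+0.01493)·(420) = 390.23 m.
That is higher than the 385.76 m at BH-03, so the point is upgradient.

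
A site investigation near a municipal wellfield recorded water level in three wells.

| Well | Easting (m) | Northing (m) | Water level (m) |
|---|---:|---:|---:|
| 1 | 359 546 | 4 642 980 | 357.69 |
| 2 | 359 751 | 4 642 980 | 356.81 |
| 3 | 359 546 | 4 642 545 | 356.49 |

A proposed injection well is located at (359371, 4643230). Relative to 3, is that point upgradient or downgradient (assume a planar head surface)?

upgradient

∂h/∂x = (356.81 − 357.69) / (359751 − 359546) = -0.004293
∂h/∂y = (356.49 − 357.69) / (4642545 − 4642980) = +0.002759
Head at (359371, 4643230) = 357.69 + (-0.004293)·(-175) + (+0.002759)·(250) = 359.13 m.
That is higher than the 356.49 m at 3, so the point is upgradient.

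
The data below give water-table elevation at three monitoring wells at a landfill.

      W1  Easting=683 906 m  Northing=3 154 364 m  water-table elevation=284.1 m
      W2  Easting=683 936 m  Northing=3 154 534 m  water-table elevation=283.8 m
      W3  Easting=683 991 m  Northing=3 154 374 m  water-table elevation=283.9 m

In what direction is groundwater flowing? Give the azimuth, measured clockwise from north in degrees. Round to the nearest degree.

058°

Differences from W1: to W2 (Δx, Δy, Δh) = (30, 170, -0.3); to W3 = (85, 10, -0.2).
Solve a·Δx + b·Δy = Δh: det = 30·10 − 85·170 = -14150.
∂h/∂x = [(-0.3)·10 − (-0.2)·170] / -14150 = -0.002191
∂h/∂y = [30·(-0.2) − 85·(-0.3)] / -14150 = -0.001378
Flow direction (−∇h) has components (+0.002191 E, +0.001378 N).
Azimuth = atan2(E, N) = atan2(+0.002191, +0.001378) = 57.8° ≈ 058°.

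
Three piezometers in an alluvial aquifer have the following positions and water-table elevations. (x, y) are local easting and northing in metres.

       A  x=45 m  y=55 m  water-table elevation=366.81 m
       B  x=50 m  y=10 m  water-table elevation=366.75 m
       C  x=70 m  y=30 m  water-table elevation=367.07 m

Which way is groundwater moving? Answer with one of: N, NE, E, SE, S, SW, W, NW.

With h = a·x + b·y + c and A as origin, the differences give:
  5·a + (-45)·b = -0.06
  25·a + (-25)·b = +0.26
Eliminate b (×(-25) and ×(-45), subtract): 1000·a = 13.200 → a = ∂h/∂x = +0.01320
Back-substitute: b = ∂h/∂y = +0.002800.
Flow = −∇h = (-0.01320 east, -0.002800 north), which points west.

W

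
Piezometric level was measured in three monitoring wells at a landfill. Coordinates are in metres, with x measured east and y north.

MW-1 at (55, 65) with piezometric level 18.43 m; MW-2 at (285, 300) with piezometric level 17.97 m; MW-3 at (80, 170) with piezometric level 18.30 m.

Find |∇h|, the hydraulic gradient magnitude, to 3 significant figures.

Taking MW-1 as reference: MW-2−MW-1 = (230, 235, -0.46); MW-3−MW-1 = (25, 105, -0.13).
Solve a·Δx + b·Δy = Δh: det = 230·105 − 25·235 = 18275.
∂h/∂x = [(-0.46)·105 − (-0.13)·235] / 18275 = -0.0009713
∂h/∂y = [230·(-0.13) − 25·(-0.46)] / 18275 = -0.001007
|∇h| = √(-0.0009713² + -0.001007²) = 0.001399

0.00140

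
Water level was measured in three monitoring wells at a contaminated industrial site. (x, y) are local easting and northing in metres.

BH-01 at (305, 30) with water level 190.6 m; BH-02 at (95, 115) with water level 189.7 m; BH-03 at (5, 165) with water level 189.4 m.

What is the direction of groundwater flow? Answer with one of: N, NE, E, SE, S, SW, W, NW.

Taking BH-01 as reference: BH-02−BH-01 = (-210, 85, -0.9); BH-03−BH-01 = (-300, 135, -1.2).
Solve a·Δx + b·Δy = Δh: det = (-210)·135 − (-300)·85 = -2850.
∂h/∂x = [(-0.9)·135 − (-1.2)·85] / -2850 = +0.006842
∂h/∂y = [(-210)·(-1.2) − (-300)·(-0.9)] / -2850 = +0.006316
Flow = −∇h = (-0.006842 east, -0.006316 north), which points southwest.

SW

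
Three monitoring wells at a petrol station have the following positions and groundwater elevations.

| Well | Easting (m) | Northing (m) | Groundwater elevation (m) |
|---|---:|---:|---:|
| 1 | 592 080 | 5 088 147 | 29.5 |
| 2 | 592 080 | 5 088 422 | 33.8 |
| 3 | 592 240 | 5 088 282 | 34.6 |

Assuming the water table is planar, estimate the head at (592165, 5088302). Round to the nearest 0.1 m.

33.5 m

Differences from 1: to 2 (Δx, Δy, Δh) = (0, 275, +4.3); to 3 = (160, 135, +5.1).
Determinant of the coordinate differences = 0·135 − 160·275 = -44000.
∂h/∂x = [(+4.3)·135 − (+5.1)·275] / -44000 = +0.01868
∂h/∂y = [0·(+5.1) − 160·(+4.3)] / -44000 = +0.01564
h(592165, 5088302) = 29.5 + (+0.01868)·(85) + (+0.01564)·(155) = 29.5 +1.588 +2.424 = 33.512 m.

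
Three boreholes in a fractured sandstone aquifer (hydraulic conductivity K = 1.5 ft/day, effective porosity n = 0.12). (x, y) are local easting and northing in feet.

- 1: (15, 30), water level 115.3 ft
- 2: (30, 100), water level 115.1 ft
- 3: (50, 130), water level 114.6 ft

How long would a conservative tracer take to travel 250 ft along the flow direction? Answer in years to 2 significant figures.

1.8 years

Differences from 1: to 2 (Δx, Δy, Δh) = (15, 70, -0.2); to 3 = (35, 100, -0.7).
Solve a·Δx + b·Δy = Δh: det = 15·100 − 35·70 = -950.
∂h/∂x = [(-0.2)·100 − (-0.7)·70] / -950 = -0.03053
∂h/∂y = [15·(-0.7) − 35·(-0.2)] / -950 = +0.003684
|∇h| = √(-0.03053² + 0.003684²) = 0.03075
Seepage velocity v = K·i/n = 1.5 × 0.03075 / 0.12 = 0.3844 ft/day.
t = 250 / 0.3844 = 650.4 days = 1.78 years.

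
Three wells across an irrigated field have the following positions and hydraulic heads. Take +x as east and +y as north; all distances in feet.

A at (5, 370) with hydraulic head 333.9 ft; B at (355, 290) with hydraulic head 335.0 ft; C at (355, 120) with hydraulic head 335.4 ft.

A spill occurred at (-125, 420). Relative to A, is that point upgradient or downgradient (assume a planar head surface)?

With h = a·x + b·y + c and A as origin, the differences give:
  350·a + (-80)·b = +1.1
  350·a + (-250)·b = +1.5
Eliminate b (×(-250) and ×(-80), subtract): -59500·a = -155.00 → a = ∂h/∂x = +0.002605
Back-substitute: b = ∂h/∂y = -0.002353.
Head at (-125, 420) = 333.9 + (+0.002605)·(-130) + (-0.002353)·(50) = 333.44 ft.
That is lower than the 333.9 ft at A, so the point is downgradient.

downgradient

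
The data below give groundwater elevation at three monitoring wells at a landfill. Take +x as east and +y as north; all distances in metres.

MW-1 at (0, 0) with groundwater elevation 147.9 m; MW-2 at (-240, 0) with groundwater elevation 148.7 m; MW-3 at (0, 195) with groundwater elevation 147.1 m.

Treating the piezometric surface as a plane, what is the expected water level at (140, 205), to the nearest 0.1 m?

146.6 m

∂h/∂x = (148.7 − 147.9) / (-240 − 0) = -0.003333
∂h/∂y = (147.1 − 147.9) / (195 − 0) = -0.004103
h(140, 205) = 147.9 + (-0.003333)·(140) + (-0.004103)·(205) = 147.9 -0.467 -0.841 = 146.592 m.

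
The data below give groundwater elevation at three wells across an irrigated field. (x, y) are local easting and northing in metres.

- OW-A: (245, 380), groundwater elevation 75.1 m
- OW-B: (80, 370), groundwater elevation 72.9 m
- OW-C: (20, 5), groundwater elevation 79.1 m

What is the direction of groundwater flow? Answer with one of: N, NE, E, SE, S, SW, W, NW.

NW

Taking OW-A as reference: OW-B−OW-A = (-165, -10, -2.2); OW-C−OW-A = (-225, -375, +4.0).
Determinant of the coordinate differences = (-165)·(-375) − (-225)·(-10) = 59625.
∂h/∂x = [(-2.2)·(-375) − (+4.0)·(-10)] / 59625 = +0.01451
∂h/∂y = [(-165)·(+4.0) − (-225)·(-2.2)] / 59625 = -0.01937
Flow = −∇h = (-0.01451 east, +0.01937 north), which points northwest.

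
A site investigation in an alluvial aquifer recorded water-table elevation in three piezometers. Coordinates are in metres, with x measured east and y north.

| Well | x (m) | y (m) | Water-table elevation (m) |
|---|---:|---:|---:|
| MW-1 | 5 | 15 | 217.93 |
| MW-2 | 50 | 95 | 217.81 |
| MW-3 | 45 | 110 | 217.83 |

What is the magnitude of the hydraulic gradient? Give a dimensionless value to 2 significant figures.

Taking MW-1 as reference: MW-2−MW-1 = (45, 80, -0.12); MW-3−MW-1 = (40, 95, -0.10).
Determinant of the coordinate differences = 45·95 − 40·80 = 1075.
∂h/∂x = [(-0.12)·95 − (-0.10)·80] / 1075 = -0.003163
∂h/∂y = [45·(-0.10) − 40·(-0.12)] / 1075 = +0.0002791
|∇h| = √(-0.003163² + 0.0002791²) = 0.003175

0.0032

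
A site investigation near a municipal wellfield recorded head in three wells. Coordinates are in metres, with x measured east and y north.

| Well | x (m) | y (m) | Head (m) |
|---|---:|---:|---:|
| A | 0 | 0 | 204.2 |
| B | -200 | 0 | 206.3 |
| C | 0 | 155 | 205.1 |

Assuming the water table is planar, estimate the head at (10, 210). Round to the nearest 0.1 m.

∂h/∂x = (206.3 − 204.2) / (-200 − 0) = -0.01050
∂h/∂y = (205.1 − 204.2) / (155 − 0) = +0.005806
h(10, 210) = 204.2 + (-0.01050)·(10) + (+0.005806)·(210) = 204.2 -0.105 +1.219 = 205.314 m.

205.3 m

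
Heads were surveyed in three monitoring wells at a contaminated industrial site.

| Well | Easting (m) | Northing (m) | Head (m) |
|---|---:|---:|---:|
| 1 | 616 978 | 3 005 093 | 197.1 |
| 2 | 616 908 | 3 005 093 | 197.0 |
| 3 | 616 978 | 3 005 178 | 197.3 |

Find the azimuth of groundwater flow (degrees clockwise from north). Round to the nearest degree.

211°

∂h/∂x = (197.0 − 197.1) / (616908 − 616978) = +0.001429
∂h/∂y = (197.3 − 197.1) / (3005178 − 3005093) = +0.002353
Flow direction (−∇h) has components (-0.001429 E, -0.002353 N).
Azimuth = atan2(E, N) = atan2(-0.001429, -0.002353) = 211.3° ≈ 211°.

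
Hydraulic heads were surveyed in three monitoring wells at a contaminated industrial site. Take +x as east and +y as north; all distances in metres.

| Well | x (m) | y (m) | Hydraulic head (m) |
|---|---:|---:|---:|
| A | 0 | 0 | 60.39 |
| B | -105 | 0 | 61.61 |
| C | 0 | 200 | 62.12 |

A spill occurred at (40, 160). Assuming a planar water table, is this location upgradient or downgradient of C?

∂h/∂x = (61.61 − 60.39) / (-105 − 0) = -0.01162
∂h/∂y = (62.12 − 60.39) / (200 − 0) = +0.008650
Head at (40, 160) = 60.39 + (-0.01162)·(40) + (+0.008650)·(160) = 61.31 m.
That is lower than the 62.12 m at C, so the point is downgradient.

downgradient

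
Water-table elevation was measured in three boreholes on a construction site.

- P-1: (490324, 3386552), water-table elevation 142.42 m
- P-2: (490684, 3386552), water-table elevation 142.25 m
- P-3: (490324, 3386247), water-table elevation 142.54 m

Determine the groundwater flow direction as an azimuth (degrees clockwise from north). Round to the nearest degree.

050°

∂h/∂x = (142.25 − 142.42) / (490684 − 490324) = -0.0004722
∂h/∂y = (142.54 − 142.42) / (3386247 − 3386552) = -0.0003934
Flow direction (−∇h) has components (+0.0004722 E, +0.0003934 N).
Azimuth = atan2(E, N) = atan2(+0.0004722, +0.0003934) = 50.2° ≈ 050°.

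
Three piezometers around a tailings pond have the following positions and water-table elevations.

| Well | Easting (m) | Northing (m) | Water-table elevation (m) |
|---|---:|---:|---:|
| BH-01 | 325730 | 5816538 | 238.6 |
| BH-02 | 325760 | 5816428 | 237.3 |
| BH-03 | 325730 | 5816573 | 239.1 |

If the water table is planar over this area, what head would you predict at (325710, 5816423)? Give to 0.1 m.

236.8 m

Taking BH-01 as reference: BH-02−BH-01 = (30, -110, -1.3); BH-03−BH-01 = (0, 35, +0.5).
Solve a·Δx + b·Δy = Δh: det = 30·35 − 0·(-110) = 1050.
∂h/∂x = [(-1.3)·35 − (+0.5)·(-110)] / 1050 = +0.009048
∂h/∂y = [30·(+0.5) − 0·(-1.3)] / 1050 = +0.01429
h(325710, 5816423) = 238.6 + (+0.009048)·(-20) + (+0.01429)·(-115) = 238.6 -0.181 -1.643 = 236.776 m.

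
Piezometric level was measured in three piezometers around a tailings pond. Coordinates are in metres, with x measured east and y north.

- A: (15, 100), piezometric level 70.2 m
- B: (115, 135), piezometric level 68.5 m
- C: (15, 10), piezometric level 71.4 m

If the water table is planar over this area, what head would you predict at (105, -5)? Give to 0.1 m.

70.5 m

With h = a·x + b·y + c and A as origin, the differences give:
  100·a + 35·b = -1.7
  0·a + (-90)·b = +1.2
Eliminate b (×(-90) and ×35, subtract): -9000·a = 111.00 → a = ∂h/∂x = -0.01233
Back-substitute: b = ∂h/∂y = -0.01333.
h(105, -5) = 70.2 + (-0.01233)·(90) + (-0.01333)·(-105) = 70.2 -1.110 +1.400 = 70.490 m.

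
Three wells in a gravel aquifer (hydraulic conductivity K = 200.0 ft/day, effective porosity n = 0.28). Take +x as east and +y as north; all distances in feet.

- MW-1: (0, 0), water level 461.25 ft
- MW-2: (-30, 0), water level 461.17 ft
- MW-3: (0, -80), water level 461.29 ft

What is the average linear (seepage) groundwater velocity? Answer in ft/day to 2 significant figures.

1.9 ft/day

∂h/∂x = (461.17 − 461.25) / (-30 − 0) = +0.002667
∂h/∂y = (461.29 − 461.25) / (-80 − 0) = -0.0005000
|∇h| = √(0.002667² + -0.0005000²) = 0.002713
Seepage velocity v = K·i/n = 200.0 × 0.002713 / 0.28 = 1.938 ft/day.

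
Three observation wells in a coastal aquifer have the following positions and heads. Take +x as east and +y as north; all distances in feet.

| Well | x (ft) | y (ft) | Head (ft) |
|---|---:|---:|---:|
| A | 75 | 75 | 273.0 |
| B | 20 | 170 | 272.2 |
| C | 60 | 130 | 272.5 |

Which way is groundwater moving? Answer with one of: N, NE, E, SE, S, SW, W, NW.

Three-point gradient (reference A): Δ to B = (-55, 95, -0.8), Δ to C = (-15, 55, -0.5).
∂h/∂x = -0.002187, ∂h/∂y = -0.009687 (det = -1600).
Flow = −∇h = (+0.002187 east, +0.009687 north), which points north.

N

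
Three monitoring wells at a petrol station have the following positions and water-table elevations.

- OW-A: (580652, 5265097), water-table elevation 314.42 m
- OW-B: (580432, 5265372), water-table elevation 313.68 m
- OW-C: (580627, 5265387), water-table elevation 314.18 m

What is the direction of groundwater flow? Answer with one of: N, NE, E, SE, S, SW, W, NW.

With h = a·x + b·y + c and OW-A as origin, the differences give:
  (-220)·a + 275·b = -0.74
  (-25)·a + 290·b = -0.24
Eliminate b (×290 and ×275, subtract): -56925·a = -148.600 → a = ∂h/∂x = +0.002610
Back-substitute: b = ∂h/∂y = -0.0006025.
Flow = −∇h = (-0.002610 east, +0.0006025 north), which points west.

W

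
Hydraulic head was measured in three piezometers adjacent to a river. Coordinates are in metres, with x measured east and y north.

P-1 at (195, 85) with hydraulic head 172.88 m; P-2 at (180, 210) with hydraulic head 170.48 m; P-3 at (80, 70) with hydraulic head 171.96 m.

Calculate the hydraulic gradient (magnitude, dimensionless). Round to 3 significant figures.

0.0207

Three-point gradient (reference P-1): Δ to P-2 = (-15, 125, -2.40), Δ to P-3 = (-115, -15, -0.92).
∂h/∂x = +0.01034, ∂h/∂y = -0.01796 (det = 14600).
|∇h| = √(0.01034² + -0.01796²) = 0.02072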